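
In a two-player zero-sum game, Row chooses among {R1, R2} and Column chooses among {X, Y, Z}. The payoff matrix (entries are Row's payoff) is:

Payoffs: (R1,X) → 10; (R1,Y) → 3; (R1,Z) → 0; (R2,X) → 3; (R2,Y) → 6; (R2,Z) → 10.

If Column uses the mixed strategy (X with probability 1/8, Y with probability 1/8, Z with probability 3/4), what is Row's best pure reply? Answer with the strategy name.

Expected payoff of R1: (1/8)·10 + (1/8)·3 + (3/4)·0 = 13/8.
Expected payoff of R2: (1/8)·3 + (1/8)·6 + (3/4)·10 = 69/8.
The largest is 69/8, so Row's best response is R2.

R2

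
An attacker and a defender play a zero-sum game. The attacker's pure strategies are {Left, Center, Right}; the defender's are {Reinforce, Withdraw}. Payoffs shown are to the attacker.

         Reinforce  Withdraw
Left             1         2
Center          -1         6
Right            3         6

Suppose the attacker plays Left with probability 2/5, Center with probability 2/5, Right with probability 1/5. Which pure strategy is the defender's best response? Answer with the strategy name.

If the defender plays Reinforce, the attacker's expected payoff is (2/5)·1 + (2/5)·(-1) + (1/5)·3 = 3/5.
If the defender plays Withdraw, the attacker's expected payoff is (2/5)·2 + (2/5)·6 + (1/5)·6 = 22/5.
The defender minimizes the attacker's payoff; the smallest is 3/5, so the best response is Reinforce.

Reinforce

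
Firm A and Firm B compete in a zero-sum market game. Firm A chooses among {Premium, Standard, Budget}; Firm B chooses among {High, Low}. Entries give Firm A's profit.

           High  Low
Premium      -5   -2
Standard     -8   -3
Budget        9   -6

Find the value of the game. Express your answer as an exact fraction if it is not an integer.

Row minima: Premium → -5, Standard → -8, Budget → -6; maximin = -5.
Column maxima: High → 9, Low → -2; minimax = -2.
-5 ≠ -2, so there is no saddle point; optimal play is mixed.
Standard is strictly dominated by Premium, so Firm A never plays it.
On the remaining 2×2 (Premium, Budget vs High, Low):
Let Firm A play Premium with probability p. Expected payoff against High: (-5)p + 9(1−p) = −14p + 9; against Low: (-2)p + (-6)(1−p) = 4p − 6.
Setting these equal: −14p + 9 = 4p − 6 ⇒ −18p = -15 ⇒ p = 5/6, and the value is (-14)·(5/6) + 9 = -8/3.
For Firm B: with q = P(High), equating Premium's and Budget's payoffs gives −3q − 2 = 15q − 6 ⇒ q = 2/9.

-8/3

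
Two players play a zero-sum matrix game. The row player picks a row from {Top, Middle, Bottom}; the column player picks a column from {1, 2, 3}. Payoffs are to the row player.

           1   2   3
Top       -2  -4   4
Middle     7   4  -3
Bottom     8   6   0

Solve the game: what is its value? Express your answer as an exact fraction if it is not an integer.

Row minima: Top → -4, Middle → -3, Bottom → 0; maximin = 0.
Column maxima: 1 → 8, 2 → 6, 3 → 4; minimax = 4.
0 ≠ 4, so there is no saddle point; optimal play is mixed.
Middle is strictly dominated by Bottom, so the row player never plays it.
1 is strictly dominated by 2 (it gives the row player strictly more in every row), so the column player never plays it.
On the remaining 2×2 (Top, Bottom vs 2, 3):
Let the row player play Top with probability p. Expected payoff against 2: (-4)p + 6(1−p) = −10p + 6; against 3: 4p + 0(1−p) = 4p.
Setting these equal: −10p + 6 = 4p ⇒ −14p = -6 ⇒ p = 3/7, and the value is (-10)·(3/7) + 6 = 12/7.
For the column player: with q = P(2), equating Top's and Bottom's payoffs gives −8q + 4 = 6q ⇒ q = 2/7.

12/7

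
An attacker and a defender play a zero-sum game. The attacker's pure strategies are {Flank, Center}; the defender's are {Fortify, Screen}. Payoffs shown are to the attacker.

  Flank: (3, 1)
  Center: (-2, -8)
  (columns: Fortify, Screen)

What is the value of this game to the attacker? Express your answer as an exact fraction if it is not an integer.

Row minima: Flank → 1, Center → -8; maximin = 1.
Column maxima: Fortify → 3, Screen → 1; minimax = 1.
Since maximin = minimax = 1, there is a saddle point and the value is 1.

1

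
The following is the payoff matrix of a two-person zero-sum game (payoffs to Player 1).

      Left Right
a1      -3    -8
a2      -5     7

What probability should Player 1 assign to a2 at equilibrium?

5/17

Row minima: a1 → -8, a2 → -5; maximin = -5.
Column maxima: Left → -3, Right → 7; minimax = -3.
-5 ≠ -3, so there is no saddle point; optimal play is mixed.
Let Player 1 play a1 with probability p. Expected payoff against Left: (-3)p + (-5)(1−p) = 2p − 5; against Right: (-8)p + 7(1−p) = −15p + 7.
Setting these equal: 2p − 5 = −15p + 7 ⇒ 17p = 12 ⇒ p = 12/17, and the value is (2)·(12/17) − 5 = -61/17.
For Player 2: with q = P(Left), equating a1's and a2's payoffs gives 5q − 8 = −12q + 7 ⇒ q = 15/17.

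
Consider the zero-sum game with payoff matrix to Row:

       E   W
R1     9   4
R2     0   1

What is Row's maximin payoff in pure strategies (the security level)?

Row minima: R1 → 4, R2 → 0.
The best of these is 4.

4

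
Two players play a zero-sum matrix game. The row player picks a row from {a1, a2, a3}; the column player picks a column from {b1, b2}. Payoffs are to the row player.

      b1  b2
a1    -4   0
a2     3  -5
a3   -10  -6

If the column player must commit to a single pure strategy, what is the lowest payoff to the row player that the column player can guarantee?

0

Column maxima: b1 → 3, b2 → 0.
The smallest of these is 0.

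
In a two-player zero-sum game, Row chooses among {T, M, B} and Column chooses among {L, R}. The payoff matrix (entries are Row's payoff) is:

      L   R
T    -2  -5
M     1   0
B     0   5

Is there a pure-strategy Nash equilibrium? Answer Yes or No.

Row minima: T → -5, M → 0, B → 0; maximin = 0.
Column maxima: L → 1, R → 5; minimax = 1.
0 ≠ 1, so no pure-strategy equilibrium exists.

No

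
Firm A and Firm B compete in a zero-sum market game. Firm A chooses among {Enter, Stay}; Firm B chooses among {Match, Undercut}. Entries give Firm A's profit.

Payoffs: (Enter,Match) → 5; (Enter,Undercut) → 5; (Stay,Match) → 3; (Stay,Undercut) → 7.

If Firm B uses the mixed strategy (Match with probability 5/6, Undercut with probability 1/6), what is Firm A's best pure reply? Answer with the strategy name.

Expected payoff of Enter: (5/6)·5 + (1/6)·5 = 5.
Expected payoff of Stay: (5/6)·3 + (1/6)·7 = 11/3.
The largest is 5, so Firm A's best response is Enter.

Enter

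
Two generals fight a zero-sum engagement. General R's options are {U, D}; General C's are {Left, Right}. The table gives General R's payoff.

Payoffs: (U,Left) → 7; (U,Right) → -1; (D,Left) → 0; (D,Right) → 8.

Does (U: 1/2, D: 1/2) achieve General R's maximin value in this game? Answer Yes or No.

Yes

Against Left this mix gives (1/2)·7 + (1/2)·0 = 7/2.
Against Right this mix gives (1/2)·(-1) + (1/2)·8 = 7/2.
All of General C's active replies (Left, Right) yield 7/2, and no column does worse for General R. The mix makes General C indifferent and guarantees 7/2, so it is optimal.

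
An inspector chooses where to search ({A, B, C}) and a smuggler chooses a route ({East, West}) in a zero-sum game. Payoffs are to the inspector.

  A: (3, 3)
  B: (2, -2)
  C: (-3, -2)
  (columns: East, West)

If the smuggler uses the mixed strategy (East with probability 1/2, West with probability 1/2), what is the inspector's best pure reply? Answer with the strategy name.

Expected payoff of A: (1/2)·3 + (1/2)·3 = 3.
Expected payoff of B: (1/2)·2 + (1/2)·(-2) = 0.
Expected payoff of C: (1/2)·(-3) + (1/2)·(-2) = -5/2.
The largest is 3, so the inspector's best response is A.

A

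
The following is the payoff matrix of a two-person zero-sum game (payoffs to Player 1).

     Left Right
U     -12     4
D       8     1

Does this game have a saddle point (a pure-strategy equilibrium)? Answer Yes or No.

No

Row minima: U → -12, D → 1; maximin = 1.
Column maxima: Left → 8, Right → 4; minimax = 4.
1 ≠ 4, so no pure-strategy equilibrium exists.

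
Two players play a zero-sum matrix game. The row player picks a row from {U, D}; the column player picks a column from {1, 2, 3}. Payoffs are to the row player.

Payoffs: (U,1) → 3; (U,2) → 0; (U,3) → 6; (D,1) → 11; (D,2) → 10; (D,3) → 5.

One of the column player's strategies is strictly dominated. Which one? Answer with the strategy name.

2 holds the row player's payoff strictly below 1 in every row: 0 < 3, 10 < 11.
So 1 is strictly dominated for the column player.

1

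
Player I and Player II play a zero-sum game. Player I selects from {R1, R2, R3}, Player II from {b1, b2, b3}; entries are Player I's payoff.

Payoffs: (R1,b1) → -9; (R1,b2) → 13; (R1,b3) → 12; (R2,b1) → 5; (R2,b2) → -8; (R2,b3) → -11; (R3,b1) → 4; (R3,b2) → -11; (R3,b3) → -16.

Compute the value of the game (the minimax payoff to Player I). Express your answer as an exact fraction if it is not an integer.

-39/37

Row minima: R1 → -9, R2 → -11, R3 → -16; maximin = -9.
Column maxima: b1 → 5, b2 → 13, b3 → 12; minimax = 5.
-9 ≠ 5, so there is no saddle point; optimal play is mixed.
R3 is strictly dominated by R2, so Player I never plays it.
b2 is strictly dominated by b3 (it gives Player I strictly more in every row), so Player II never plays it.
On the remaining 2×2 (R1, R2 vs b1, b3):
Let Player I play R1 with probability p. Expected payoff against b1: (-9)p + 5(1−p) = −14p + 5; against b3: 12p + (-11)(1−p) = 23p − 11.
Setting these equal: −14p + 5 = 23p − 11 ⇒ −37p = -16 ⇒ p = 16/37, and the value is (-14)·(16/37) + 5 = -39/37.
For Player II: with q = P(b1), equating R1's and R2's payoffs gives −21q + 12 = 16q − 11 ⇒ q = 23/37.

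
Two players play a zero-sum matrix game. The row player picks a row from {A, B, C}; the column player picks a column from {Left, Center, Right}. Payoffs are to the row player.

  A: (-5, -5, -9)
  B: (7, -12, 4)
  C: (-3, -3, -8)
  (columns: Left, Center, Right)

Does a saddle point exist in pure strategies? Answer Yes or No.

No

Row minima: A → -9, B → -12, C → -8; maximin = -8.
Column maxima: Left → 7, Center → -3, Right → 4; minimax = -3.
-8 ≠ -3, so no pure-strategy equilibrium exists.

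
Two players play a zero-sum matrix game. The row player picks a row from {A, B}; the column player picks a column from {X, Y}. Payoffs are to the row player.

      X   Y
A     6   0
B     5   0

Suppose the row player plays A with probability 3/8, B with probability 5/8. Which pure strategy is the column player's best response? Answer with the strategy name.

If the column player plays X, the row player's expected payoff is (3/8)·6 + (5/8)·5 = 43/8.
If the column player plays Y, the row player's expected payoff is (3/8)·0 + (5/8)·0 = 0.
The column player minimizes the row player's payoff; the smallest is 0, so the best response is Y.

Y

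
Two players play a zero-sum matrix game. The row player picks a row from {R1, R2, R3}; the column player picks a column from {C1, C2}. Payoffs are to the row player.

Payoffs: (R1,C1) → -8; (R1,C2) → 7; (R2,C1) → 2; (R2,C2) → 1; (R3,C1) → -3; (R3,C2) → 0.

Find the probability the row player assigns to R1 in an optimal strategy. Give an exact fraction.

1/16

Row minima: R1 → -8, R2 → 1, R3 → -3; maximin = 1.
Column maxima: C1 → 2, C2 → 7; minimax = 2.
1 ≠ 2, so there is no saddle point; optimal play is mixed.
R3 is strictly dominated by R2, so the row player never plays it.
On the remaining 2×2 (R1, R2 vs C1, C2):
Let the row player play R1 with probability p. Expected payoff against C1: (-8)p + 2(1−p) = −10p + 2; against C2: 7p + 1(1−p) = 6p + 1.
Setting these equal: −10p + 2 = 6p + 1 ⇒ −16p = -1 ⇒ p = 1/16, and the value is (-10)·(1/16) + 2 = 11/8.
For the column player: with q = P(C1), equating R1's and R2's payoffs gives −15q + 7 = q + 1 ⇒ q = 3/8.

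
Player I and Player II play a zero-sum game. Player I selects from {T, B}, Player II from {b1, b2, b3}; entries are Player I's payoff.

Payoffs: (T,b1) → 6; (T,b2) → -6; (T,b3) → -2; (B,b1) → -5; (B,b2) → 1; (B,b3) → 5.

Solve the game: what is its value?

-4/3

Row minima: T → -6, B → -5; maximin = -5.
Column maxima: b1 → 6, b2 → 1, b3 → 5; minimax = 1.
-5 ≠ 1, so there is no saddle point; optimal play is mixed.
b3 is strictly dominated by b2 (it gives Player I strictly more in every row), so Player II never plays it.
On the remaining 2×2 (T, B vs b1, b2):
Let Player I play T with probability p. Expected payoff against b1: 6p + (-5)(1−p) = 11p − 5; against b2: (-6)p + 1(1−p) = −7p + 1.
Setting these equal: 11p − 5 = −7p + 1 ⇒ 18p = 6 ⇒ p = 1/3, and the value is (11)·(1/3) − 5 = -4/3.
For Player II: with q = P(b1), equating T's and B's payoffs gives 12q − 6 = −6q + 1 ⇒ q = 7/18.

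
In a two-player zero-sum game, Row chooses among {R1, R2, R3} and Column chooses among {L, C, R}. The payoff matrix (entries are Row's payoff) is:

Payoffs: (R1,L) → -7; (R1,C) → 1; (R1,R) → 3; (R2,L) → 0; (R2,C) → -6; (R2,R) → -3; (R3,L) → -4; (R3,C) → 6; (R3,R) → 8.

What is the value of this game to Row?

-3/2

Row minima: R1 → -7, R2 → -6, R3 → -4; maximin = -4.
Column maxima: L → 0, C → 6, R → 8; minimax = 0.
-4 ≠ 0, so there is no saddle point; optimal play is mixed.
R1 is strictly dominated by R3, so Row never plays it.
R is strictly dominated by C (it gives Row strictly more in every row), so Column never plays it.
On the remaining 2×2 (R2, R3 vs L, C):
Let Row play R2 with probability p. Expected payoff against L: 0p + (-4)(1−p) = 4p − 4; against C: (-6)p + 6(1−p) = −12p + 6.
Setting these equal: 4p − 4 = −12p + 6 ⇒ 16p = 10 ⇒ p = 5/8, and the value is (4)·(5/8) − 4 = -3/2.
For Column: with q = P(L), equating R2's and R3's payoffs gives 6q − 6 = −10q + 6 ⇒ q = 3/4.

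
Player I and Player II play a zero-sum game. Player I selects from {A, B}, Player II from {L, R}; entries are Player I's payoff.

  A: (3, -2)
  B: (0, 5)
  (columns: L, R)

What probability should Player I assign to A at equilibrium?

1/2

Row minima: A → -2, B → 0; maximin = 0.
Column maxima: L → 3, R → 5; minimax = 3.
0 ≠ 3, so there is no saddle point; optimal play is mixed.
Let Player I play A with probability p. Expected payoff against L: 3p + 0(1−p) = 3p; against R: (-2)p + 5(1−p) = −7p + 5.
Setting these equal: 3p = −7p + 5 ⇒ 10p = 5 ⇒ p = 1/2, and the value is (3)·(1/2) = 3/2.
For Player II: with q = P(L), equating A's and B's payoffs gives 5q − 2 = −5q + 5 ⇒ q = 7/10.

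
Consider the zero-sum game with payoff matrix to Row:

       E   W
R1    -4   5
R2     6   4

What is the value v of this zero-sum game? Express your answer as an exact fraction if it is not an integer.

46/11

Row minima: R1 → -4, R2 → 4; maximin = 4.
Column maxima: E → 6, W → 5; minimax = 5.
4 ≠ 5, so there is no saddle point; optimal play is mixed.
Let Row play R1 with probability p. Expected payoff against E: (-4)p + 6(1−p) = −10p + 6; against W: 5p + 4(1−p) = p + 4.
Setting these equal: −10p + 6 = p + 4 ⇒ −11p = -2 ⇒ p = 2/11, and the value is (-10)·(2/11) + 6 = 46/11.
For Column: with q = P(E), equating R1's and R2's payoffs gives −9q + 5 = 2q + 4 ⇒ q = 1/11.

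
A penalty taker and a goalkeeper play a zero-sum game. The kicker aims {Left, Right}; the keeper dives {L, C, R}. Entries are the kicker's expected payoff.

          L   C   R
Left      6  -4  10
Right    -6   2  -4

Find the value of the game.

Row minima: Left → -4, Right → -6; maximin = -4.
Column maxima: L → 6, C → 2, R → 10; minimax = 2.
-4 ≠ 2, so there is no saddle point; optimal play is mixed.
R is strictly dominated by L (it gives the kicker strictly more in every row), so the keeper never plays it.
On the remaining 2×2 (Left, Right vs L, C):
Let the kicker play Left with probability p. Expected payoff against L: 6p + (-6)(1−p) = 12p − 6; against C: (-4)p + 2(1−p) = −6p + 2.
Setting these equal: 12p − 6 = −6p + 2 ⇒ 18p = 8 ⇒ p = 4/9, and the value is (12)·(4/9) − 6 = -2/3.
For the keeper: with q = P(L), equating Left's and Right's payoffs gives 10q − 4 = −8q + 2 ⇒ q = 1/3.

-2/3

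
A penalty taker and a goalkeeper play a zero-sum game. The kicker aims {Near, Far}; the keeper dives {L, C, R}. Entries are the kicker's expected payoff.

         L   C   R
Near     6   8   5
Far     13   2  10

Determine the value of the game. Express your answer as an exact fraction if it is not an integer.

70/11

Row minima: Near → 5, Far → 2; maximin = 5.
Column maxima: L → 13, C → 8, R → 10; minimax = 8.
5 ≠ 8, so there is no saddle point; optimal play is mixed.
L is strictly dominated by R (it gives the kicker strictly more in every row), so the keeper never plays it.
On the remaining 2×2 (Near, Far vs C, R):
Let the kicker play Near with probability p. Expected payoff against C: 8p + 2(1−p) = 6p + 2; against R: 5p + 10(1−p) = −5p + 10.
Setting these equal: 6p + 2 = −5p + 10 ⇒ 11p = 8 ⇒ p = 8/11, and the value is (6)·(8/11) + 2 = 70/11.
For the keeper: with q = P(C), equating Near's and Far's payoffs gives 3q + 5 = −8q + 10 ⇒ q = 5/11.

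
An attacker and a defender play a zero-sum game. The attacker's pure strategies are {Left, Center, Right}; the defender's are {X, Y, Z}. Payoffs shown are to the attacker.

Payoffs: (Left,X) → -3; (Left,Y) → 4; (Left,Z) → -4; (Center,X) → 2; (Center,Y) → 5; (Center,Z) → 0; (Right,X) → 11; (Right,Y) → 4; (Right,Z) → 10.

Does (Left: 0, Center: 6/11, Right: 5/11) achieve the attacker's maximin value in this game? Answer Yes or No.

Against X this mix gives (6/11)·2 + (5/11)·11 = 67/11.
Against Y this mix gives (6/11)·5 + (5/11)·4 = 50/11.
Against Z this mix gives (6/11)·0 + (5/11)·10 = 50/11.
All of the defender's active replies (Y, Z) yield 50/11, and no column does worse for the attacker. The mix makes the defender indifferent and guarantees 50/11, so it is optimal.

Yes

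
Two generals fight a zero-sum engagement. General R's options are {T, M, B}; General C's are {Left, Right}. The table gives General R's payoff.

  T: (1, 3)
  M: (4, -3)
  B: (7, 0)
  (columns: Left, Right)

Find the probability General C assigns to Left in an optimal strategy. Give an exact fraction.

Row minima: T → 1, M → -3, B → 0; maximin = 1.
Column maxima: Left → 7, Right → 3; minimax = 3.
1 ≠ 3, so there is no saddle point; optimal play is mixed.
M is strictly dominated by B, so General R never plays it.
On the remaining 2×2 (T, B vs Left, Right):
Let General R play T with probability p. Expected payoff against Left: 1p + 7(1−p) = −6p + 7; against Right: 3p + 0(1−p) = 3p.
Setting these equal: −6p + 7 = 3p ⇒ −9p = -7 ⇒ p = 7/9, and the value is (-6)·(7/9) + 7 = 7/3.
For General C: with q = P(Left), equating T's and B's payoffs gives −2q + 3 = 7q ⇒ q = 1/3.

1/3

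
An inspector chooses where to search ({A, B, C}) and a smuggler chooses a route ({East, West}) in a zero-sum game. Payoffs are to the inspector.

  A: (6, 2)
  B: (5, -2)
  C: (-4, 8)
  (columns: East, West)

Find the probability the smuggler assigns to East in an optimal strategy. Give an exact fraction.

3/8

Row minima: A → 2, B → -2, C → -4; maximin = 2.
Column maxima: East → 6, West → 8; minimax = 6.
2 ≠ 6, so there is no saddle point; optimal play is mixed.
B is strictly dominated by A, so the inspector never plays it.
On the remaining 2×2 (A, C vs East, West):
Let the inspector play A with probability p. Expected payoff against East: 6p + (-4)(1−p) = 10p − 4; against West: 2p + 8(1−p) = −6p + 8.
Setting these equal: 10p − 4 = −6p + 8 ⇒ 16p = 12 ⇒ p = 3/4, and the value is (10)·(3/4) − 4 = 7/2.
For the smuggler: with q = P(East), equating A's and C's payoffs gives 4q + 2 = −12q + 8 ⇒ q = 3/8.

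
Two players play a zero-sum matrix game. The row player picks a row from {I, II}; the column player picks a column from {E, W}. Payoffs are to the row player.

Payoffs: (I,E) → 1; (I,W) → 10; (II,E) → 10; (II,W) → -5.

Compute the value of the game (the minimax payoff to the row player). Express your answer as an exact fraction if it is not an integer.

Row minima: I → 1, II → -5; maximin = 1.
Column maxima: E → 10, W → 10; minimax = 10.
1 ≠ 10, so there is no saddle point; optimal play is mixed.
Let the row player play I with probability p. Expected payoff against E: 1p + 10(1−p) = −9p + 10; against W: 10p + (-5)(1−p) = 15p − 5.
Setting these equal: −9p + 10 = 15p − 5 ⇒ −24p = -15 ⇒ p = 5/8, and the value is (-9)·(5/8) + 10 = 35/8.
For the column player: with q = P(E), equating I's and II's payoffs gives −9q + 10 = 15q − 5 ⇒ q = 5/8.

35/8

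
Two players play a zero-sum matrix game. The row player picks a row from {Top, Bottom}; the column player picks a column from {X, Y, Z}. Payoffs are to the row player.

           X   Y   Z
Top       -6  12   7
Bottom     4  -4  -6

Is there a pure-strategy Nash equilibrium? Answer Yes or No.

Row minima: Top → -6, Bottom → -6; maximin = -6.
Column maxima: X → 4, Y → 12, Z → 7; minimax = 4.
-6 ≠ 4, so no pure-strategy equilibrium exists.

No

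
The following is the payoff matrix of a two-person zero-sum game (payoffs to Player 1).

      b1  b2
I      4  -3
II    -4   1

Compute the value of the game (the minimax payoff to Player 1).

Row minima: I → -3, II → -4; maximin = -3.
Column maxima: b1 → 4, b2 → 1; minimax = 1.
-3 ≠ 1, so there is no saddle point; optimal play is mixed.
Let Player 1 play I with probability p. Expected payoff against b1: 4p + (-4)(1−p) = 8p − 4; against b2: (-3)p + 1(1−p) = −4p + 1.
Setting these equal: 8p − 4 = −4p + 1 ⇒ 12p = 5 ⇒ p = 5/12, and the value is (8)·(5/12) − 4 = -2/3.
For Player 2: with q = P(b1), equating I's and II's payoffs gives 7q − 3 = −5q + 1 ⇒ q = 1/3.

-2/3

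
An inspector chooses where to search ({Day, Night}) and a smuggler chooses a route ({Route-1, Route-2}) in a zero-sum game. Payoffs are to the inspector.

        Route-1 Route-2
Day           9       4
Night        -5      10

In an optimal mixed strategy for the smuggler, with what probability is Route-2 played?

7/10

Row minima: Day → 4, Night → -5; maximin = 4.
Column maxima: Route-1 → 9, Route-2 → 10; minimax = 9.
4 ≠ 9, so there is no saddle point; optimal play is mixed.
Let the inspector play Day with probability p. Expected payoff against Route-1: 9p + (-5)(1−p) = 14p − 5; against Route-2: 4p + 10(1−p) = −6p + 10.
Setting these equal: 14p − 5 = −6p + 10 ⇒ 20p = 15 ⇒ p = 3/4, and the value is (14)·(3/4) − 5 = 11/2.
For the smuggler: with q = P(Route-1), equating Day's and Night's payoffs gives 5q + 4 = −15q + 10 ⇒ q = 3/10.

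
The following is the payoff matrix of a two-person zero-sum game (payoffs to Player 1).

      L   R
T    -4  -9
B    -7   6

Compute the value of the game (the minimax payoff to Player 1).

Row minima: T → -9, B → -7; maximin = -7.
Column maxima: L → -4, R → 6; minimax = -4.
-7 ≠ -4, so there is no saddle point; optimal play is mixed.
Let Player 1 play T with probability p. Expected payoff against L: (-4)p + (-7)(1−p) = 3p − 7; against R: (-9)p + 6(1−p) = −15p + 6.
Setting these equal: 3p − 7 = −15p + 6 ⇒ 18p = 13 ⇒ p = 13/18, and the value is (3)·(13/18) − 7 = -29/6.
For Player 2: with q = P(L), equating T's and B's payoffs gives 5q − 9 = −13q + 6 ⇒ q = 5/6.

-29/6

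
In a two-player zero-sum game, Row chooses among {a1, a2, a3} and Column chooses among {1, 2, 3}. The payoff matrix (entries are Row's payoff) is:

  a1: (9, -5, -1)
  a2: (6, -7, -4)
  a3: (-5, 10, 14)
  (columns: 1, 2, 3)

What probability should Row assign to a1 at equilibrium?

15/29

Row minima: a1 → -5, a2 → -7, a3 → -5; maximin = -5.
Column maxima: 1 → 9, 2 → 10, 3 → 14; minimax = 9.
-5 ≠ 9, so there is no saddle point; optimal play is mixed.
a2 is strictly dominated by a1, so Row never plays it.
3 is strictly dominated by 2 (it gives Row strictly more in every row), so Column never plays it.
On the remaining 2×2 (a1, a3 vs 1, 2):
Let Row play a1 with probability p. Expected payoff against 1: 9p + (-5)(1−p) = 14p − 5; against 2: (-5)p + 10(1−p) = −15p + 10.
Setting these equal: 14p − 5 = −15p + 10 ⇒ 29p = 15 ⇒ p = 15/29, and the value is (14)·(15/29) − 5 = 65/29.
For Column: with q = P(1), equating a1's and a3's payoffs gives 14q − 5 = −15q + 10 ⇒ q = 15/29.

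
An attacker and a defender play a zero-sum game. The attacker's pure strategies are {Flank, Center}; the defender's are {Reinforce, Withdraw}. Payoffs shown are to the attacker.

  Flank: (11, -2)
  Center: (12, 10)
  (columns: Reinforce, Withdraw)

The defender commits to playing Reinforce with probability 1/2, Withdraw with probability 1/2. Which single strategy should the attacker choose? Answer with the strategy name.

Expected payoff of Flank: (1/2)·11 + (1/2)·(-2) = 9/2.
Expected payoff of Center: (1/2)·12 + (1/2)·10 = 11.
The largest is 11, so the attacker's best response is Center.

Center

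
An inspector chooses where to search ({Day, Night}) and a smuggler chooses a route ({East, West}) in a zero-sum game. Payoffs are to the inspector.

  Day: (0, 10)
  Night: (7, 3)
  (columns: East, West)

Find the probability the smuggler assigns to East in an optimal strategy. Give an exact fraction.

1/2

Row minima: Day → 0, Night → 3; maximin = 3.
Column maxima: East → 7, West → 10; minimax = 7.
3 ≠ 7, so there is no saddle point; optimal play is mixed.
Let the inspector play Day with probability p. Expected payoff against East: 0p + 7(1−p) = −7p + 7; against West: 10p + 3(1−p) = 7p + 3.
Setting these equal: −7p + 7 = 7p + 3 ⇒ −14p = -4 ⇒ p = 2/7, and the value is (-7)·(2/7) + 7 = 5.
For the smuggler: with q = P(East), equating Day's and Night's payoffs gives −10q + 10 = 4q + 3 ⇒ q = 1/2.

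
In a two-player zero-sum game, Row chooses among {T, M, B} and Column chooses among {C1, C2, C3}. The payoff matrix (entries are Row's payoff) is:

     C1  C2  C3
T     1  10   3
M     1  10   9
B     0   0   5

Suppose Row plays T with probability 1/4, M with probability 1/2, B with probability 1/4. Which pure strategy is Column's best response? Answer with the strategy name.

If Column plays C1, Row's expected payoff is (1/4)·1 + (1/2)·1 + (1/4)·0 = 3/4.
If Column plays C2, Row's expected payoff is (1/4)·10 + (1/2)·10 + (1/4)·0 = 15/2.
If Column plays C3, Row's expected payoff is (1/4)·3 + (1/2)·9 + (1/4)·5 = 13/2.
Column minimizes Row's payoff; the smallest is 3/4, so the best response is C1.

C1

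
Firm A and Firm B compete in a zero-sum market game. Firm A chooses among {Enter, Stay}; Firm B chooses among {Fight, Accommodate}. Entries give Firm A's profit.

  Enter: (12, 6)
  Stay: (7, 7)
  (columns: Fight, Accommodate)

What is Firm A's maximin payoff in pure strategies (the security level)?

Row minima: Enter → 6, Stay → 7.
The best of these is 7.

7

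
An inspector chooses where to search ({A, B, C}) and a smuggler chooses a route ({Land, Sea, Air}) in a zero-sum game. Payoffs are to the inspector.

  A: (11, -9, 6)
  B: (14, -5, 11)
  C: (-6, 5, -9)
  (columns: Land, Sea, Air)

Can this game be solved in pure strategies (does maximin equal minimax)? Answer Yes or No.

No

Row minima: A → -9, B → -5, C → -9; maximin = -5.
Column maxima: Land → 14, Sea → 5, Air → 11; minimax = 5.
-5 ≠ 5, so no pure-strategy equilibrium exists.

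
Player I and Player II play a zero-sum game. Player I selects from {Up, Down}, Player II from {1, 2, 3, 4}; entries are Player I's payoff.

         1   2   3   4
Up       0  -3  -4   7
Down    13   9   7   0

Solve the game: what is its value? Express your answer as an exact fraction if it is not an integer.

Row minima: Up → -4, Down → 0; maximin = 0.
Column maxima: 1 → 13, 2 → 9, 3 → 7, 4 → 7; minimax = 7.
0 ≠ 7, so there is no saddle point; optimal play is mixed.
1 is strictly dominated by 2 (it gives Player I strictly more in every row), so Player II never plays it.
2 is strictly dominated by 3 (it gives Player I strictly more in every row), so Player II never plays it.
On the remaining 2×2 (Up, Down vs 3, 4):
Let Player I play Up with probability p. Expected payoff against 3: (-4)p + 7(1−p) = −11p + 7; against 4: 7p + 0(1−p) = 7p.
Setting these equal: −11p + 7 = 7p ⇒ −18p = -7 ⇒ p = 7/18, and the value is (-11)·(7/18) + 7 = 49/18.
For Player II: with q = P(3), equating Up's and Down's payoffs gives −11q + 7 = 7q ⇒ q = 7/18.

49/18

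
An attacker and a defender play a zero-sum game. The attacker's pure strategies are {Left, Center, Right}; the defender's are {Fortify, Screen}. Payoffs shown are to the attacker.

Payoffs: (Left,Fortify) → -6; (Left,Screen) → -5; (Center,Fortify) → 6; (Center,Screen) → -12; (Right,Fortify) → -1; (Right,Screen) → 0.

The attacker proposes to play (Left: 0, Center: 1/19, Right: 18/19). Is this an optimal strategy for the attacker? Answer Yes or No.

Against Fortify this mix gives (1/19)·6 + (18/19)·(-1) = -12/19.
Against Screen this mix gives (1/19)·(-12) + (18/19)·0 = -12/19.
All of the defender's active replies (Fortify, Screen) yield -12/19, and no column does worse for the attacker. The mix makes the defender indifferent and guarantees -12/19, so it is optimal.

Yes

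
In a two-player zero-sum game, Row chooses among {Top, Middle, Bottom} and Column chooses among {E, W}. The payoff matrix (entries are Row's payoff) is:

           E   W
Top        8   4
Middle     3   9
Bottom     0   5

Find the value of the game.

Row minima: Top → 4, Middle → 3, Bottom → 0; maximin = 4.
Column maxima: E → 8, W → 9; minimax = 8.
4 ≠ 8, so there is no saddle point; optimal play is mixed.
Bottom is strictly dominated by Middle, so Row never plays it.
On the remaining 2×2 (Top, Middle vs E, W):
Let Row play Top with probability p. Expected payoff against E: 8p + 3(1−p) = 5p + 3; against W: 4p + 9(1−p) = −5p + 9.
Setting these equal: 5p + 3 = −5p + 9 ⇒ 10p = 6 ⇒ p = 3/5, and the value is (5)·(3/5) + 3 = 6.
For Column: with q = P(E), equating Top's and Middle's payoffs gives 4q + 4 = −6q + 9 ⇒ q = 1/2.

6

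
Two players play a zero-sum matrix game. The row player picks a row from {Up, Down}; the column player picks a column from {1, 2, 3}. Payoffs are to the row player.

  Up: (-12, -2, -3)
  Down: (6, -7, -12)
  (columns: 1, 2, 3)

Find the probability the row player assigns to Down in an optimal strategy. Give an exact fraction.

Row minima: Up → -12, Down → -12; maximin = -12.
Column maxima: 1 → 6, 2 → -2, 3 → -3; minimax = -3.
-12 ≠ -3, so there is no saddle point; optimal play is mixed.
2 is strictly dominated by 3 (it gives the row player strictly more in every row), so the column player never plays it.
On the remaining 2×2 (Up, Down vs 1, 3):
Let the row player play Up with probability p. Expected payoff against 1: (-12)p + 6(1−p) = −18p + 6; against 3: (-3)p + (-12)(1−p) = 9p − 12.
Setting these equal: −18p + 6 = 9p − 12 ⇒ −27p = -18 ⇒ p = 2/3, and the value is (-18)·(2/3) + 6 = -6.
For the column player: with q = P(1), equating Up's and Down's payoffs gives −9q − 3 = 18q − 12 ⇒ q = 1/3.

1/3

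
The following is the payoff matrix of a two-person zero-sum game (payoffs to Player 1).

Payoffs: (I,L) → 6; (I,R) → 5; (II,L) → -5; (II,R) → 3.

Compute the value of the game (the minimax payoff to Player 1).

5

Row minima: I → 5, II → -5; maximin = 5.
Column maxima: L → 6, R → 5; minimax = 5.
Since maximin = minimax = 5, there is a saddle point and the value is 5.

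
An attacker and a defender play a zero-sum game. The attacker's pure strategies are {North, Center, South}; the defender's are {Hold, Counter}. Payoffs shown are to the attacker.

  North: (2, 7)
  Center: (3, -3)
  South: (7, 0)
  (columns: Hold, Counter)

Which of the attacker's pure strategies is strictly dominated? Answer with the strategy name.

Center

South gives a strictly higher payoff than Center against every column: 7 > 3, 0 > -3.
So Center is strictly dominated and the attacker never plays it.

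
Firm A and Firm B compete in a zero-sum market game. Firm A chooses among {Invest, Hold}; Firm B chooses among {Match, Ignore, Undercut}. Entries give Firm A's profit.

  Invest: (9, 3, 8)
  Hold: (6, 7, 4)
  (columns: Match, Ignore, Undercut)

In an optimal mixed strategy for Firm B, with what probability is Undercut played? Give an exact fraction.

Row minima: Invest → 3, Hold → 4; maximin = 4.
Column maxima: Match → 9, Ignore → 7, Undercut → 8; minimax = 7.
4 ≠ 7, so there is no saddle point; optimal play is mixed.
Match is strictly dominated by Undercut (it gives Firm A strictly more in every row), so Firm B never plays it.
On the remaining 2×2 (Invest, Hold vs Ignore, Undercut):
Let Firm A play Invest with probability p. Expected payoff against Ignore: 3p + 7(1−p) = −4p + 7; against Undercut: 8p + 4(1−p) = 4p + 4.
Setting these equal: −4p + 7 = 4p + 4 ⇒ −8p = -3 ⇒ p = 3/8, and the value is (-4)·(3/8) + 7 = 11/2.
For Firm B: with q = P(Ignore), equating Invest's and Hold's payoffs gives −5q + 8 = 3q + 4 ⇒ q = 1/2.

1/2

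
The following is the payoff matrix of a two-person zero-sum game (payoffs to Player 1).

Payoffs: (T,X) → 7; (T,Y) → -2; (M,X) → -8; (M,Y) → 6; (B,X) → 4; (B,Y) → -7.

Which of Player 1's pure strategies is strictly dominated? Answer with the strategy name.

T gives a strictly higher payoff than B against every column: 7 > 4, -2 > -7.
So B is strictly dominated and Player 1 never plays it.

B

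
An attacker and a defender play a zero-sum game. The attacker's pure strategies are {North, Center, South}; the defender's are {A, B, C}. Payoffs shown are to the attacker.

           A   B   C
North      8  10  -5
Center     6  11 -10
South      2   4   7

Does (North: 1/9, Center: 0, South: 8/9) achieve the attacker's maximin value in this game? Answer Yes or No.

Against A this mix gives (1/9)·8 + (8/9)·2 = 8/3.
Against B this mix gives (1/9)·10 + (8/9)·4 = 14/3.
Against C this mix gives (1/9)·(-5) + (8/9)·7 = 17/3.
The defender will play A, holding the attacker to 8/3. Shifting weight toward the row that does better against A would raise this floor (the equalizing mix achieves 11/3 against both A and C), so the proposed strategy is not optimal.

No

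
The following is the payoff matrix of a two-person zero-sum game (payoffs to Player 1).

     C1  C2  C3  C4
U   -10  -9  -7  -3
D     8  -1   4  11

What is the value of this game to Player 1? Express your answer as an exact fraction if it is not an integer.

Row minima: U → -10, D → -1; maximin = -1.
Column maxima: C1 → 8, C2 → -1, C3 → 4, C4 → 11; minimax = -1.
Since maximin = minimax = -1, there is a saddle point and the value is -1.

-1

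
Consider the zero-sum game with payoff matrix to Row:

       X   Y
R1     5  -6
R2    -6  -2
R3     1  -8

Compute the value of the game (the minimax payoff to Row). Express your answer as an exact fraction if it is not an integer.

-46/15

Row minima: R1 → -6, R2 → -6, R3 → -8; maximin = -6.
Column maxima: X → 5, Y → -2; minimax = -2.
-6 ≠ -2, so there is no saddle point; optimal play is mixed.
R3 is strictly dominated by R1, so Row never plays it.
On the remaining 2×2 (R1, R2 vs X, Y):
Let Row play R1 with probability p. Expected payoff against X: 5p + (-6)(1−p) = 11p − 6; against Y: (-6)p + (-2)(1−p) = −4p − 2.
Setting these equal: 11p − 6 = −4p − 2 ⇒ 15p = 4 ⇒ p = 4/15, and the value is (11)·(4/15) − 6 = -46/15.
For Column: with q = P(X), equating R1's and R2's payoffs gives 11q − 6 = −4q − 2 ⇒ q = 4/15.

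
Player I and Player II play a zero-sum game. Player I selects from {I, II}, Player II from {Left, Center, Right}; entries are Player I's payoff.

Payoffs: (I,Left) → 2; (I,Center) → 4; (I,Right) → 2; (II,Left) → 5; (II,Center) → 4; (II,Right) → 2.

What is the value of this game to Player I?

Row minima: I → 2, II → 2; maximin = 2.
Column maxima: Left → 5, Center → 4, Right → 2; minimax = 2.
Since maximin = minimax = 2, there is a saddle point and the value is 2.

2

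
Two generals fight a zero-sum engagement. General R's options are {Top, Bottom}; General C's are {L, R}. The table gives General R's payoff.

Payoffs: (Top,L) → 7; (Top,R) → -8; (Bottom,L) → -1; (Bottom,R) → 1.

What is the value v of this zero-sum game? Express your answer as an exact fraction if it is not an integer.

-1/17

Row minima: Top → -8, Bottom → -1; maximin = -1.
Column maxima: L → 7, R → 1; minimax = 1.
-1 ≠ 1, so there is no saddle point; optimal play is mixed.
Let General R play Top with probability p. Expected payoff against L: 7p + (-1)(1−p) = 8p − 1; against R: (-8)p + 1(1−p) = −9p + 1.
Setting these equal: 8p − 1 = −9p + 1 ⇒ 17p = 2 ⇒ p = 2/17, and the value is (8)·(2/17) − 1 = -1/17.
For General C: with q = P(L), equating Top's and Bottom's payoffs gives 15q − 8 = −2q + 1 ⇒ q = 9/17.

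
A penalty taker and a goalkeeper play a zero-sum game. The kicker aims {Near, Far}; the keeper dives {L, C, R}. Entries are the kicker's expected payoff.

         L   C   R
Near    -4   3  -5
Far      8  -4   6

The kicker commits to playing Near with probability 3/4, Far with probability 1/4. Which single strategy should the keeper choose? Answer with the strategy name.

If the keeper plays L, the kicker's expected payoff is (3/4)·(-4) + (1/4)·8 = -1.
If the keeper plays C, the kicker's expected payoff is (3/4)·3 + (1/4)·(-4) = 5/4.
If the keeper plays R, the kicker's expected payoff is (3/4)·(-5) + (1/4)·6 = -9/4.
The keeper minimizes the kicker's payoff; the smallest is -9/4, so the best response is R.

R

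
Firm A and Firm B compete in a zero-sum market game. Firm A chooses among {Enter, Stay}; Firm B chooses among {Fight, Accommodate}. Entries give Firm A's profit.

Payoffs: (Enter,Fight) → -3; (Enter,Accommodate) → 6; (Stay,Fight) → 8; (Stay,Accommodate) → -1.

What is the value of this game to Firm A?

Row minima: Enter → -3, Stay → -1; maximin = -1.
Column maxima: Fight → 8, Accommodate → 6; minimax = 6.
-1 ≠ 6, so there is no saddle point; optimal play is mixed.
Let Firm A play Enter with probability p. Expected payoff against Fight: (-3)p + 8(1−p) = −11p + 8; against Accommodate: 6p + (-1)(1−p) = 7p − 1.
Setting these equal: −11p + 8 = 7p − 1 ⇒ −18p = -9 ⇒ p = 1/2, and the value is (-11)·(1/2) + 8 = 5/2.
For Firm B: with q = P(Fight), equating Enter's and Stay's payoffs gives −9q + 6 = 9q − 1 ⇒ q = 7/18.

5/2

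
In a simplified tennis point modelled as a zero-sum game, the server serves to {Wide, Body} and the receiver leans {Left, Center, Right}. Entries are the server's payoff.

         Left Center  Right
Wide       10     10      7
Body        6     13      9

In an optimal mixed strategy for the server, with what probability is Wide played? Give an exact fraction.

Row minima: Wide → 7, Body → 6; maximin = 7.
Column maxima: Left → 10, Center → 13, Right → 9; minimax = 9.
7 ≠ 9, so there is no saddle point; optimal play is mixed.
Center is strictly dominated by Right (it gives the server strictly more in every row), so the receiver never plays it.
On the remaining 2×2 (Wide, Body vs Left, Right):
Let the server play Wide with probability p. Expected payoff against Left: 10p + 6(1−p) = 4p + 6; against Right: 7p + 9(1−p) = −2p + 9.
Setting these equal: 4p + 6 = −2p + 9 ⇒ 6p = 3 ⇒ p = 1/2, and the value is (4)·(1/2) + 6 = 8.
For the receiver: with q = P(Left), equating Wide's and Body's payoffs gives 3q + 7 = −3q + 9 ⇒ q = 1/3.

1/2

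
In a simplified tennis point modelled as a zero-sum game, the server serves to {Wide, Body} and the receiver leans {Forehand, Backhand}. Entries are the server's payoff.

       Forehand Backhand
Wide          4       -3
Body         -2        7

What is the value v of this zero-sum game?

Row minima: Wide → -3, Body → -2; maximin = -2.
Column maxima: Forehand → 4, Backhand → 7; minimax = 4.
-2 ≠ 4, so there is no saddle point; optimal play is mixed.
Let the server play Wide with probability p. Expected payoff against Forehand: 4p + (-2)(1−p) = 6p − 2; against Backhand: (-3)p + 7(1−p) = −10p + 7.
Setting these equal: 6p − 2 = −10p + 7 ⇒ 16p = 9 ⇒ p = 9/16, and the value is (6)·(9/16) − 2 = 11/8.
For the receiver: with q = P(Forehand), equating Wide's and Body's payoffs gives 7q − 3 = −9q + 7 ⇒ q = 5/8.

11/8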